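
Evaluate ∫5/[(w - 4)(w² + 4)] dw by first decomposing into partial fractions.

Cover-up at w=4: α = 5/(4²+4) = 1/4. Coeff matching: β = -1/4, γ = -1. Decomposition: (1/4)/(w - 4) - ((1/4)w + 1)/(w² + 4). Integrate: linear → ln, quadratic → (1/2)ln + arctan: (1/4) ln|(w - 4)| - (1/8) ln(w² + 4) - (1/2) arctan(w/2) + C


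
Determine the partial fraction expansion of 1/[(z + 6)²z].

Cover-up at z=0: R = 1/(0 + 6)² = 1/36. Cover-up at z=-6: Q = 1/(-6 - 0) = -1/6. Comparing z² coeff: P = -R = -1/36
Result: (-1/36)/(z + 6) - (1/6)/(z + 6)² + (1/36)/z


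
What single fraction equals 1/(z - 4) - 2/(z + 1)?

Common denominator (z - 4)(z + 1). Numerator: 1(z + 1) - 2(z - 4) = (z + 1) - (2z - 8) = -z + 9
Result: (-z + 9)/[(z - 4)(z + 1)]


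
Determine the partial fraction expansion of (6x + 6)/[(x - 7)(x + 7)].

At x=7: P = (6·7 + 6)/(7 + 7) = 24/7. At x=-7: Q = (6·(-7) + 6)/(-7 - 7) = 18/7
Result: (24/7)/(x - 7) + (18/7)/(x + 7)


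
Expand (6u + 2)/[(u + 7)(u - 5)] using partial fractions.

At u=-7: α = (6·(-7) + 2)/(-7 - 5) = 10/3. At u=5: β = (6·5 + 2)/(5 + 7) = 8/3
Result: (10/3)/(u + 7) + (8/3)/(u - 5)


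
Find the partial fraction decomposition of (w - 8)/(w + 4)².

(w - 8) = P(w + 4) + Q. At w = -4: Q = 1·(-4) - 8 = -12. Coeff of w: P = 1
Result: 1/(w + 4) - 12/(w + 4)²


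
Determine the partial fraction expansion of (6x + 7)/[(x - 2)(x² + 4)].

At x=2: A = (6·2 + 7)/(2² + 4) = 19/8. B = -A = -19/8, C = 6 - 2·A = 5/4
Result: (19/8)/(x - 2) - ((19/8)x - 5/4)/(x² + 4)


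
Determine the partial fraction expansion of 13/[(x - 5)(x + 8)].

13/(x - 5)(x + 8) = P/(x - 5) + Q/(x + 8). P = 13/(5 + 8) = 1, Q = 13/(-8 - 5) = -1
Result: 1/(x - 5) - 1/(x + 8)


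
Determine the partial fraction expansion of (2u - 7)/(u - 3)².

(2u - 7) = A(u - 3) + B. At u = 3: B = 2·3 - 7 = -1. Coeff of u: A = 2
Result: 2/(u - 3) - 1/(u - 3)²


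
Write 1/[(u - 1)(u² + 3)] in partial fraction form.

Cover-up at u = 1: A = 1/(1² + 3) = 1/4. Then B = -A = -1/4, C = -A·(0 + 1) = -1/4
Result: (1/4)/(u - 1) - ((1/4)u + 1/4)/(u² + 3)


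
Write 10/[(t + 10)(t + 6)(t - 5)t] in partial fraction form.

Using Heaviside cover-up: (-1/60)/(t + 10) + (5/132)/(t + 6) + (2/165)/(t - 5) - (1/30)/t


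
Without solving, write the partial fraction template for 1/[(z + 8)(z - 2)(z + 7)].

Three distinct linear factors: A/(z + 8) + B/(z - 2) + C/(z + 7)


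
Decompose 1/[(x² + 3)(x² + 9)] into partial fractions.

Coefficient matching gives P = R = 0, Q = 1/(9-3) = 1/6, S = -Q = -1/6
Result: (1/6)/(x² + 3) - (1/6)/(x² + 9)


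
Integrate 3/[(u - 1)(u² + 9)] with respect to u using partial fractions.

Cover-up at u=1: A = 3/(1²+9) = 3/10. Coeff matching: B = -3/10, C = -3/10. Decomposition: (3/10)/(u - 1) - ((3/10)u + 3/10)/(u² + 9). Integrate: linear → ln, quadratic → (1/2)ln + arctan: (3/10) ln|(u - 1)| - (3/20) ln(u² + 9) - (1/10) arctan(u/3) + C


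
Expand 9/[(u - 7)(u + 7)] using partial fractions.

9/(u - 7)(u + 7) = α/(u - 7) + β/(u + 7). α = 9/(7 + 7) = 9/14, β = 9/(-7 - 7) = -9/14
Result: (9/14)/(u - 7) - (9/14)/(u + 7)


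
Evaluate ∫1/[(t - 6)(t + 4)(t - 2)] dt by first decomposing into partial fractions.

Cover-up: α = 1/40, β = 1/60, γ = -1/24. Decomposition: (1/40)/(t - 6) + (1/60)/(t + 4) - (1/24)/(t - 2). Integrate each term: (1/40) ln|(t - 6)| + (1/60) ln|(t + 4)| - (1/24) ln|(t - 2)| + C


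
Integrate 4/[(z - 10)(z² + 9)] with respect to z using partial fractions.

Cover-up at z=10: α = 4/(10²+9) = 4/109. Coeff matching: β = -4/109, γ = -40/109. Decomposition: (4/109)/(z - 10) - ((4/109)z + 40/109)/(z² + 9). Integrate: linear → ln, quadratic → (1/2)ln + arctan: (4/109) ln|(z - 10)| - (2/109) ln(z² + 9) - (40/327) arctan(z/3) + C


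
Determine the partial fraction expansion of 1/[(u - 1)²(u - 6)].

Cover-up at u=6: C = 1/(6 - 1)² = 1/25. Cover-up at u=1: B = 1/(1 - 6) = -1/5. Comparing u² coeff: A = -C = -1/25
Result: (-1/25)/(u - 1) - (1/5)/(u - 1)² + (1/25)/(u - 6)


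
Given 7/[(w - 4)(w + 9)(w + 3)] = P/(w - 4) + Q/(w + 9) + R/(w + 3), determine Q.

Cover-up at w = -9: Q = 7/[(-9 - 4)(-9 + 3)] = 7/[(-13)(-6)] = 7/78


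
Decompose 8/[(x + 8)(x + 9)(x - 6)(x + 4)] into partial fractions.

Using Heaviside cover-up: (1/7)/(x + 8) - (8/75)/(x + 9) + (2/525)/(x - 6) - (1/25)/(x + 4)


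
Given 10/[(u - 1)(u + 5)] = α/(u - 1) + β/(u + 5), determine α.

Cover-up at u = 1: α = 10/(1 + 5) = 10/6 = 5/3


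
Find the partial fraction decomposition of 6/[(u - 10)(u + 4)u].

Using cover-up method: α = 3/70, β = 3/28, γ = -3/20
Result: (3/70)/(u - 10) + (3/28)/(u + 4) - (3/20)/u


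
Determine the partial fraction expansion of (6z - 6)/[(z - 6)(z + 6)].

At z=6: α = (6·6 - 6)/(6 + 6) = 5/2. At z=-6: β = (6·(-6) - 6)/(-6 - 6) = 7/2
Result: (5/2)/(z - 6) + (7/2)/(z + 6)


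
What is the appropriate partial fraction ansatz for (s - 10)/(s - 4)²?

Repeated linear factor: A/(s - 4) + B/(s - 4)²


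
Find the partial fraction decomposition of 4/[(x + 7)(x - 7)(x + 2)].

Using cover-up method: α = 2/35, β = 2/63, γ = -4/45
Result: (2/35)/(x + 7) + (2/63)/(x - 7) - (4/45)/(x + 2)


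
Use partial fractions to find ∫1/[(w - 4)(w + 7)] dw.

Decompose: 1/[(w - 4)(w + 7)] = (1/11)/(w - 4) - (1/11)/(w + 7). Integrate each term: (1/11) ln|(w - 4)| - (1/11) ln|(w + 7)| + C


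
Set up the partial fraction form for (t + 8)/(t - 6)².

Repeated linear factor: P/(t - 6) + Q/(t - 6)²


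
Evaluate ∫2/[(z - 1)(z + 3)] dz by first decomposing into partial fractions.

Decompose: 2/[(z - 1)(z + 3)] = (1/2)/(z - 1) - (1/2)/(z + 3). Integrate each term: (1/2) ln|(z - 1)| - (1/2) ln|(z + 3)| + C


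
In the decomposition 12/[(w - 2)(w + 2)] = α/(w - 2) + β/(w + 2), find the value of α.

Cover-up at w = 2: α = 12/(2 + 2) = 12/4 = 3


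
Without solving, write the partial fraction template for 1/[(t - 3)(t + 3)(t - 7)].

Three distinct linear factors: P/(t - 3) + Q/(t + 3) + R/(t - 7)


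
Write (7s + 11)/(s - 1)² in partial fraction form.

(7s + 11) = P(s - 1) + Q. At s = 1: Q = 7·1 + 11 = 18. Coeff of s: P = 7
Result: 7/(s - 1) + 18/(s - 1)²


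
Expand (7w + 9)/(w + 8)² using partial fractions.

(7w + 9) = α(w + 8) + β. At w = -8: β = 7·(-8) + 9 = -47. Coeff of w: α = 7
Result: 7/(w + 8) - 47/(w + 8)²


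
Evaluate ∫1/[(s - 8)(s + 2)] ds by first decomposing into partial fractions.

Decompose: 1/[(s - 8)(s + 2)] = (1/10)/(s - 8) - (1/10)/(s + 2). Integrate each term: (1/10) ln|(s - 8)| - (1/10) ln|(s + 2)| + C


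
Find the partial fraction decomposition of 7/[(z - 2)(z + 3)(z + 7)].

Using cover-up method: A = 7/45, B = -7/20, C = 7/36
Result: (7/45)/(z - 2) - (7/20)/(z + 3) + (7/36)/(z + 7)


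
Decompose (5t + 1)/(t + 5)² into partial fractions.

(5t + 1) = A(t + 5) + B. At t = -5: B = 5·(-5) + 1 = -24. Coeff of t: A = 5
Result: 5/(t + 5) - 24/(t + 5)²


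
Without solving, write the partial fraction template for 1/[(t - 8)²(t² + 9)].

Repeated linear + quadratic: P/(t - 8) + Q/(t - 8)² + (Rt + S)/(t² + 9)


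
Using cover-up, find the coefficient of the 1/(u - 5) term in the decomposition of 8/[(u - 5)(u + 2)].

Cover (u - 5), set u=5: 8/((u + 2) at u=5) = 8/(7) = 8/7


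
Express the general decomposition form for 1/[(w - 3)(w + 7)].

Distinct linear factors: α/(w - 3) + β/(w + 7)


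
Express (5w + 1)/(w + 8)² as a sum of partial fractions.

(5w + 1) = α(w + 8) + β. At w = -8: β = 5·(-8) + 1 = -39. Coeff of w: α = 5
Result: 5/(w + 8) - 39/(w + 8)²


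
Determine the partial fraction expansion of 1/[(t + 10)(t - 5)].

1/(t + 10)(t - 5) = A/(t + 10) + B/(t - 5). A = 1/(-10 - 5) = -1/15, B = 1/(5 + 10) = 1/15
Result: (-1/15)/(t + 10) + (1/15)/(t - 5)


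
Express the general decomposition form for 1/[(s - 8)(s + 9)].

Distinct linear factors: α/(s - 8) + β/(s + 9)


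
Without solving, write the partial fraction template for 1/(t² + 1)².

Repeated quadratic factor: (At + B)/(t² + 1) + (Ct + D)/(t² + 1)²


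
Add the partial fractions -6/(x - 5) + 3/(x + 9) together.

Common denominator (x - 5)(x + 9). Numerator: -6(x + 9) + 3(x - 5) = (-6x - 54) + (3x - 15) = -3x - 69
Result: (-3x - 69)/[(x - 5)(x + 9)]


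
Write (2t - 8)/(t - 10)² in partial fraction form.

(2t - 8) = α(t - 10) + β. At t = 10: β = 2·10 - 8 = 12. Coeff of t: α = 2
Result: 2/(t - 10) + 12/(t - 10)²


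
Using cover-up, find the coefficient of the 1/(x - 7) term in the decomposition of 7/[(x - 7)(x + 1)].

Cover (x - 7), set x=7: 7/((x + 1) at x=7) = 7/(8) = 7/8


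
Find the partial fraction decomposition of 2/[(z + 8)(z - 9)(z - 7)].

Using cover-up method: α = 2/255, β = 1/17, γ = -1/15
Result: (2/255)/(z + 8) + (1/17)/(z - 9) - (1/15)/(z - 7)


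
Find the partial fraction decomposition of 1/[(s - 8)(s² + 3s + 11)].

Cover-up at s = 8: α = 1/(8² + 3·8 + 11) = 1/99. Then β = -α = -1/99, γ = -α·(3 + 8) = -1/9
Result: (1/99)/(s - 8) - ((1/99)s + 1/9)/(s² + 3s + 11)


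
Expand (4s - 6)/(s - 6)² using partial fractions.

(4s - 6) = α(s - 6) + β. At s = 6: β = 4·6 - 6 = 18. Coeff of s: α = 4
Result: 4/(s - 6) + 18/(s - 6)²


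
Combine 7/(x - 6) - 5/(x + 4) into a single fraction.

Common denominator (x - 6)(x + 4). Numerator: 7(x + 4) - 5(x - 6) = (7x + 28) - (5x - 30) = 2x + 58
Result: (2x + 58)/[(x - 6)(x + 4)]


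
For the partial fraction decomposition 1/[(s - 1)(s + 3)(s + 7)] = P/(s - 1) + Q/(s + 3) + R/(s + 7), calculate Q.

Cover-up at s = -3: Q = 1/[(-3 - 1)(-3 + 7)] = 1/[(-4)(4)] = -1/16


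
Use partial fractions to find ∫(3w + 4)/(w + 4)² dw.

Decompose: P = 3, Q = 3·(-4) + 4 = -8, so (3w + 4)/(w + 4)² = 3/(w + 4) - 8/(w + 4)². Integrate: ∫ P/(w + 4) dw = 3 ln|(w + 4)|; ∫ Q/(w + 4)² dw = 8/(w + 4). Sum: 3 ln|(w + 4)| + 8/(w + 4) + C


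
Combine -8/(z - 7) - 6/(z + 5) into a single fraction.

Common denominator (z - 7)(z + 5). Numerator: -8(z + 5) - 6(z - 7) = (-8z - 40) - (6z - 42) = -14z + 2
Result: (-14z + 2)/[(z - 7)(z + 5)]


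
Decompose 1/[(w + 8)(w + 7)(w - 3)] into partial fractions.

Using cover-up method: A = 1/11, B = -1/10, C = 1/110
Result: (1/11)/(w + 8) - (1/10)/(w + 7) + (1/110)/(w - 3)


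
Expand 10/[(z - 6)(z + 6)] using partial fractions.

10/(z - 6)(z + 6) = P/(z - 6) + Q/(z + 6). P = 10/(6 + 6) = 5/6, Q = 10/(-6 - 6) = -5/6
Result: (5/6)/(z - 6) - (5/6)/(z + 6)


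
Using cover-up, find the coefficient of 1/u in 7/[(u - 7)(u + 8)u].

Cover u, set u=0: 7/[(0 - 7)(0 + 8)] = -1/8


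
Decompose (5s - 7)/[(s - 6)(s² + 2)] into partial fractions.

At s=6: P = (5·6 - 7)/(6² + 2) = 23/38. Q = -P = -23/38, R = 5 - 6·P = 26/19
Result: (23/38)/(s - 6) - ((23/38)s - 26/19)/(s² + 2)


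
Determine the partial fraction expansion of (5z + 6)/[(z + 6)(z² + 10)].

At z=-6: α = (5·(-6) + 6)/((-6)² + 10) = -12/23. β = -α = 12/23, γ = 5 - (-6)·α = 43/23
Result: (-12/23)/(z + 6) + ((12/23)z + 43/23)/(z² + 10)


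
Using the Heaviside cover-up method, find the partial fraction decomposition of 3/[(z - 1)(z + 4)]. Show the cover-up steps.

Cover (z - 1): set z=1, get α = 3/(1 + 4) = 3/5. Cover (z + 4): set z=-4, get β = 3/(-4 - 1) = -3/5.
Result: (3/5)/(z - 1) - (3/5)/(z + 4)


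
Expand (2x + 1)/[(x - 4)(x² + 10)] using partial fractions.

At x=4: P = (2·4 + 1)/(4² + 10) = 9/26. Q = -P = -9/26, R = 2 - 4·P = 8/13
Result: (9/26)/(x - 4) - ((9/26)x - 8/13)/(x² + 10)


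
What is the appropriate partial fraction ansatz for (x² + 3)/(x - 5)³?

Repeated linear factor (power 3): α/(x - 5) + β/(x - 5)² + γ/(x - 5)³


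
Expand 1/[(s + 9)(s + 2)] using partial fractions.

1/(s + 9)(s + 2) = α/(s + 9) + β/(s + 2). α = 1/(-9 + 2) = -1/7, β = 1/(-2 + 9) = 1/7
Result: (-1/7)/(s + 9) + (1/7)/(s + 2)


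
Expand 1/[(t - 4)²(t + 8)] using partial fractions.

Cover-up at t=-8: γ = 1/(-8 - 4)² = 1/144. Cover-up at t=4: β = 1/(4 + 8) = 1/12. Comparing t² coeff: α = -γ = -1/144
Result: (-1/144)/(t - 4) + (1/12)/(t - 4)² + (1/144)/(t + 8)


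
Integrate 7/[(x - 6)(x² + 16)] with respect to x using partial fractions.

Cover-up at x=6: α = 7/(6²+16) = 7/52. Coeff matching: β = -7/52, γ = -21/26. Decomposition: (7/52)/(x - 6) - ((7/52)x + 21/26)/(x² + 16). Integrate: linear → ln, quadratic → (1/2)ln + arctan: (7/52) ln|(x - 6)| - (7/104) ln(x² + 16) - (21/104) arctan(x/4) + C


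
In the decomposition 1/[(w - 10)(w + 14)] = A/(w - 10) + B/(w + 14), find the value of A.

Cover-up at w = 10: A = 1/(10 + 14) = 1/24


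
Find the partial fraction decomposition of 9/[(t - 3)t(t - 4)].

Using cover-up method: P = -3, Q = 3/4, R = 9/4
Result: -3/(t - 3) + (3/4)/t + (9/4)/(t - 4)


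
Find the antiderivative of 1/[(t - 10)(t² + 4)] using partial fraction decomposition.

Cover-up at t=10: α = 1/(10²+4) = 1/104. Coeff matching: β = -1/104, γ = -5/52. Decomposition: (1/104)/(t - 10) - ((1/104)t + 5/52)/(t² + 4). Integrate: linear → ln, quadratic → (1/2)ln + arctan: (1/104) ln|(t - 10)| - (1/208) ln(t² + 4) - (5/104) arctan(t/2) + C


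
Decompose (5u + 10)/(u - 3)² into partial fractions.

(5u + 10) = P(u - 3) + Q. At u = 3: Q = 5·3 + 10 = 25. Coeff of u: P = 5
Result: 5/(u - 3) + 25/(u - 3)²


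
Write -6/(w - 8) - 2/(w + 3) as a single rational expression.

Common denominator (w - 8)(w + 3). Numerator: -6(w + 3) - 2(w - 8) = (-6w - 18) - (2w - 16) = -8w - 2
Result: (-8w - 2)/[(w - 8)(w + 3)]


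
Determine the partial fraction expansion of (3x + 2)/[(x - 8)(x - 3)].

At x=8: P = (3·8 + 2)/(8 - 3) = 26/5. At x=3: Q = (3·3 + 2)/(3 - 8) = -11/5
Result: (26/5)/(x - 8) - (11/5)/(x - 3)


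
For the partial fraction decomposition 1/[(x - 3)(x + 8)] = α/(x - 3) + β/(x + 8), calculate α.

Cover-up at x = 3: α = 1/(3 + 8) = 1/11


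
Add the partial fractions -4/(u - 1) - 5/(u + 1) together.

Common denominator (u - 1)(u + 1). Numerator: -4(u + 1) - 5(u - 1) = (-4u - 4) - (5u - 5) = -9u + 1
Result: (-9u + 1)/[(u - 1)(u + 1)]


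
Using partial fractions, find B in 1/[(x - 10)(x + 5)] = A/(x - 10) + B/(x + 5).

Cover-up at x = -5: B = 1/(-5 - 10) = -1/15


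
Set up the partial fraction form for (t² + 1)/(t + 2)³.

Repeated linear factor (power 3): α/(t + 2) + β/(t + 2)² + γ/(t + 2)³


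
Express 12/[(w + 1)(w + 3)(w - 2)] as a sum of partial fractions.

Using cover-up method: α = -2, β = 6/5, γ = 4/5
Result: -2/(w + 1) + (6/5)/(w + 3) + (4/5)/(w - 2)


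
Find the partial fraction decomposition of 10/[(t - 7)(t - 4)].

10/(t - 7)(t - 4) = α/(t - 7) + β/(t - 4). α = 10/(7 - 4) = 10/3, β = 10/(4 - 7) = -10/3
Result: (10/3)/(t - 7) - (10/3)/(t - 4)


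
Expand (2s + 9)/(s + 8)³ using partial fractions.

(2s + 9) = α(s + 8)² + β(s + 8) + γ. At s = -8: γ = 2·(-8) + 9 = -7. Coefficients: α = 0, β = 2
Result: 2/(s + 8)² - 7/(s + 8)³


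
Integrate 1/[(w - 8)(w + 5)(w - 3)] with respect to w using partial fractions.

Cover-up: A = 1/65, B = 1/104, C = -1/40. Decomposition: (1/65)/(w - 8) + (1/104)/(w + 5) - (1/40)/(w - 3). Integrate each term: (1/65) ln|(w - 8)| + (1/104) ln|(w + 5)| - (1/40) ln|(w - 3)| + C


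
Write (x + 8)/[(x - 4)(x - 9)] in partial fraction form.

At x=4: α = (1·4 + 8)/(4 - 9) = -12/5. At x=9: β = (1·9 + 8)/(9 - 4) = 17/5
Result: (-12/5)/(x - 4) + (17/5)/(x - 9)


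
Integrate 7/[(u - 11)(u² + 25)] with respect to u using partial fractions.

Cover-up at u=11: A = 7/(11²+25) = 7/146. Coeff matching: B = -7/146, C = -77/146. Decomposition: (7/146)/(u - 11) - ((7/146)u + 77/146)/(u² + 25). Integrate: linear → ln, quadratic → (1/2)ln + arctan: (7/146) ln|(u - 11)| - (7/292) ln(u² + 25) - (77/730) arctan(u/5) + C


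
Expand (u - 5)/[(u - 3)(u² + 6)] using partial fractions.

At u=3: α = (1·3 - 5)/(3² + 6) = -2/15. β = -α = 2/15, γ = 1 - 3·α = 7/5
Result: (-2/15)/(u - 3) + ((2/15)u + 7/5)/(u² + 6)


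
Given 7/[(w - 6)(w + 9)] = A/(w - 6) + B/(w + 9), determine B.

Cover-up at w = -9: B = 7/(-9 - 6) = -7/15


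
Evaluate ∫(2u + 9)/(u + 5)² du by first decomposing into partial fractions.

Decompose: A = 2, B = 2·(-5) + 9 = -1, so (2u + 9)/(u + 5)² = 2/(u + 5) - 1/(u + 5)². Integrate: ∫ A/(u + 5) du = 2 ln|(u + 5)|; ∫ B/(u + 5)² du = 1/(u + 5). Sum: 2 ln|(u + 5)| + 1/(u + 5) + C


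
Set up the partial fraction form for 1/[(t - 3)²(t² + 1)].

Repeated linear + quadratic: α/(t - 3) + β/(t - 3)² + (γt + δ)/(t² + 1)


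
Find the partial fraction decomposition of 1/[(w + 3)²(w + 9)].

Cover-up at w=-9: C = 1/(-9 + 3)² = 1/36. Cover-up at w=-3: B = 1/(-3 + 9) = 1/6. Comparing w² coeff: A = -C = -1/36
Result: (-1/36)/(w + 3) + (1/6)/(w + 3)² + (1/36)/(w + 9)


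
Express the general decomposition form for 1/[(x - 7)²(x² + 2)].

Repeated linear + quadratic: α/(x - 7) + β/(x - 7)² + (γx + δ)/(x² + 2)


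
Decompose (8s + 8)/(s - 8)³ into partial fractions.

(8s + 8) = α(s - 8)² + β(s - 8) + γ. At s = 8: γ = 8·8 + 8 = 72. Coefficients: α = 0, β = 8
Result: 8/(s - 8)² + 72/(s - 8)³


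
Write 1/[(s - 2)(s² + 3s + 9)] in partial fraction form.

Cover-up at s = 2: A = 1/(2² + 3·2 + 9) = 1/19. Then B = -A = -1/19, C = -A·(3 + 2) = -5/19
Result: (1/19)/(s - 2) - ((1/19)s + 5/19)/(s² + 3s + 9)


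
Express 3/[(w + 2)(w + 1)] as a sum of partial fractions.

3/(w + 2)(w + 1) = P/(w + 2) + Q/(w + 1). P = 3/(-2 + 1) = -3, Q = 3/(-1 + 2) = 3
Result: -3/(w + 2) + 3/(w + 1)


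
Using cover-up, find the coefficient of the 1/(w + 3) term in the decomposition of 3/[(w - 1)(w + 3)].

Cover (w + 3), set w=-3: 3/((w - 1) at w=-3) = 3/(-4) = -3/4


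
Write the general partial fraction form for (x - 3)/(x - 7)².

Repeated linear factor: P/(x - 7) + Q/(x - 7)²


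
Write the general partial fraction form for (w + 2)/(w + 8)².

Repeated linear factor: α/(w + 8) + β/(w + 8)²


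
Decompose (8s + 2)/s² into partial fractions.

(8s + 2) = Ps + Q. At s = 0: Q = 8·0 + 2 = 2. Coeff of s: P = 8
Result: 8/s + 2/s²


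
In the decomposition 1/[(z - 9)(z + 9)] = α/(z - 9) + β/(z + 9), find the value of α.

Cover-up at z = 9: α = 1/(9 + 9) = 1/18


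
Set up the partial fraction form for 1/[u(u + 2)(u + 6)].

Three distinct linear factors: P/u + Q/(u + 2) + R/(u + 6)


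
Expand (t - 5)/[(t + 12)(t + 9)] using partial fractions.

At t=-12: P = (1·(-12) - 5)/(-12 + 9) = 17/3. At t=-9: Q = (1·(-9) - 5)/(-9 + 12) = -14/3
Result: (17/3)/(t + 12) - (14/3)/(t + 9)


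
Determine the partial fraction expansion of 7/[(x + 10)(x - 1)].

7/(x + 10)(x - 1) = P/(x + 10) + Q/(x - 1). P = 7/(-10 - 1) = -7/11, Q = 7/(1 + 10) = 7/11
Result: (-7/11)/(x + 10) + (7/11)/(x - 1)


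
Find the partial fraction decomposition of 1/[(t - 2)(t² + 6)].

Cover-up at t = 2: α = 1/(2² + 6) = 1/10. Then β = -α = -1/10, γ = -α·(0 + 2) = -1/5
Result: (1/10)/(t - 2) - ((1/10)t + 1/5)/(t² + 6)


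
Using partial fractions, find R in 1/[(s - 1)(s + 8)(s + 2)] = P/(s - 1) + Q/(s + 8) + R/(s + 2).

Cover-up at s = -2: R = 1/[(-2 - 1)(-2 + 8)] = 1/[(-3)(6)] = -1/18


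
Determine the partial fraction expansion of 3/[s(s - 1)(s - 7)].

Using cover-up method: P = 3/7, Q = -1/2, R = 1/14
Result: (3/7)/s - (1/2)/(s - 1) + (1/14)/(s - 7)


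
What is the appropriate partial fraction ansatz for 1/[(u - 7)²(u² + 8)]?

Repeated linear + quadratic: α/(u - 7) + β/(u - 7)² + (γu + δ)/(u² + 8)


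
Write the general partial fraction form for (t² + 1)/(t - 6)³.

Repeated linear factor (power 3): P/(t - 6) + Q/(t - 6)² + R/(t - 6)³


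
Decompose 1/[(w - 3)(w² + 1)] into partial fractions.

Cover-up at w = 3: α = 1/(3² + 1) = 1/10. Then β = -α = -1/10, γ = -α·(0 + 3) = -3/10
Result: (1/10)/(w - 3) - ((1/10)w + 3/10)/(w² + 1)


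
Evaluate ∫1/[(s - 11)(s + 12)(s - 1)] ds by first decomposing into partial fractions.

Cover-up: P = 1/230, Q = 1/299, R = -1/130. Decomposition: (1/230)/(s - 11) + (1/299)/(s + 12) - (1/130)/(s - 1). Integrate each term: (1/230) ln|(s - 11)| + (1/299) ln|(s + 12)| - (1/130) ln|(s - 1)| + C


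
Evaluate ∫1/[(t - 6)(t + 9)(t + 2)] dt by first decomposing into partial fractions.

Cover-up: α = 1/120, β = 1/105, γ = -1/56. Decomposition: (1/120)/(t - 6) + (1/105)/(t + 9) - (1/56)/(t + 2). Integrate each term: (1/120) ln|(t - 6)| + (1/105) ln|(t + 9)| - (1/56) ln|(t + 2)| + C


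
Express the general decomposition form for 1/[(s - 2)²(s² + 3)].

Repeated linear + quadratic: P/(s - 2) + Q/(s - 2)² + (Rs + S)/(s² + 3)


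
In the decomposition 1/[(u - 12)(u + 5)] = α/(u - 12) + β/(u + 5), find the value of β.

Cover-up at u = -5: β = 1/(-5 - 12) = -1/17


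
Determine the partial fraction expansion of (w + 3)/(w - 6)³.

(w + 3) = P(w - 6)² + Q(w - 6) + R. At w = 6: R = 1·6 + 3 = 9. Coefficients: P = 0, Q = 1
Result: 1/(w - 6)² + 9/(w - 6)³


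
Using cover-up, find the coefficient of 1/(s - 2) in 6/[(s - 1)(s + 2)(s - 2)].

Cover (s - 2), set s=2: 6/[(2 - 1)(2 + 2)] = 3/2


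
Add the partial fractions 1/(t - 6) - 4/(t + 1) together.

Common denominator (t - 6)(t + 1). Numerator: 1(t + 1) - 4(t - 6) = (t + 1) - (4t - 24) = -3t + 25
Result: (-3t + 25)/[(t - 6)(t + 1)]


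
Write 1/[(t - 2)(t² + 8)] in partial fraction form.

Cover-up at t = 2: P = 1/(2² + 8) = 1/12. Then Q = -P = -1/12, R = -P·(0 + 2) = -1/6
Result: (1/12)/(t - 2) - ((1/12)t + 1/6)/(t² + 8)


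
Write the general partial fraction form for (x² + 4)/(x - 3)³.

Repeated linear factor (power 3): α/(x - 3) + β/(x - 3)² + γ/(x - 3)³


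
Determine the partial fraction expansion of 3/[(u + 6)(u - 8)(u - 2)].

Using cover-up method: α = 3/112, β = 1/28, γ = -1/16
Result: (3/112)/(u + 6) + (1/28)/(u - 8) - (1/16)/(u - 2)


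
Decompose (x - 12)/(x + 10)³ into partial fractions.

(x - 12) = A(x + 10)² + B(x + 10) + C. At x = -10: C = 1·(-10) - 12 = -22. Coefficients: A = 0, B = 1
Result: 1/(x + 10)² - 22/(x + 10)³


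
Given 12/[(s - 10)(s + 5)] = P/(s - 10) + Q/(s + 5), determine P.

Cover-up at s = 10: P = 12/(10 + 5) = 12/15 = 4/5


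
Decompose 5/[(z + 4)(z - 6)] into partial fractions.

5/(z + 4)(z - 6) = P/(z + 4) + Q/(z - 6). P = 5/(-4 - 6) = -1/2, Q = 5/(6 + 4) = 1/2
Result: (-1/2)/(z + 4) + (1/2)/(z - 6)


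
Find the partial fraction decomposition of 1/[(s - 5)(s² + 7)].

Cover-up at s = 5: P = 1/(5² + 7) = 1/32. Then Q = -P = -1/32, R = -P·(0 + 5) = -5/32
Result: (1/32)/(s - 5) - ((1/32)s + 5/32)/(s² + 7)


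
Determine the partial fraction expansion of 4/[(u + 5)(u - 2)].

4/(u + 5)(u - 2) = α/(u + 5) + β/(u - 2). α = 4/(-5 - 2) = -4/7, β = 4/(2 + 5) = 4/7
Result: (-4/7)/(u + 5) + (4/7)/(u - 2)


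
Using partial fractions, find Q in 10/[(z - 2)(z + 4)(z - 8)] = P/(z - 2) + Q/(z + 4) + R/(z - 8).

Cover-up at z = -4: Q = 10/[(-4 - 2)(-4 - 8)] = 10/[(-6)(-12)] = 10/72 = 5/36


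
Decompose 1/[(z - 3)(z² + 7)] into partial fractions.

Cover-up at z = 3: A = 1/(3² + 7) = 1/16. Then B = -A = -1/16, C = -A·(0 + 3) = -3/16
Result: (1/16)/(z - 3) - ((1/16)z + 3/16)/(z² + 7)


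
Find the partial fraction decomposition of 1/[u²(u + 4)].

Cover-up at u=-4: γ = 1/(-4 - 0)² = 1/16. Cover-up at u=0: β = 1/(0 + 4) = 1/4. Comparing u² coeff: α = -γ = -1/16
Result: (-1/16)/u + (1/4)/u² + (1/16)/(u + 4)


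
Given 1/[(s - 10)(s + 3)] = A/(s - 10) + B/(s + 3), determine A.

Cover-up at s = 10: A = 1/(10 + 3) = 1/13


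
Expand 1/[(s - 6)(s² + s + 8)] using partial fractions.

Cover-up at s = 6: A = 1/(6² + 1·6 + 8) = 1/50. Then B = -A = -1/50, C = -A·(1 + 6) = -7/50
Result: (1/50)/(s - 6) - ((1/50)s + 7/50)/(s² + s + 8)


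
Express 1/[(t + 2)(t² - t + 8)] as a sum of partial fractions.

Cover-up at t = -2: α = 1/((-2)² - 1·(-2) + 8) = 1/14. Then β = -α = -1/14, γ = -α·(-1 - 2) = 3/14
Result: (1/14)/(t + 2) - ((1/14)t - 3/14)/(t² - t + 8)


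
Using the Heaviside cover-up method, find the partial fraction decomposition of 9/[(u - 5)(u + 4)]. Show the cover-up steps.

Cover (u - 5): set u=5, get P = 9/(5 + 4) = 1. Cover (u + 4): set u=-4, get Q = 9/(-4 - 5) = -1.
Result: 1/(u - 5) - 1/(u + 4)


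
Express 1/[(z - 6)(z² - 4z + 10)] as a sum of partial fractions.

Cover-up at z = 6: α = 1/(6² - 4·6 + 10) = 1/22. Then β = -α = -1/22, γ = -α·(-4 + 6) = -1/11
Result: (1/22)/(z - 6) - ((1/22)z + 1/11)/(z² - 4z + 10)


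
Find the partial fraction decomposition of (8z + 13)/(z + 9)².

(8z + 13) = α(z + 9) + β. At z = -9: β = 8·(-9) + 13 = -59. Coeff of z: α = 8
Result: 8/(z + 9) - 59/(z + 9)²


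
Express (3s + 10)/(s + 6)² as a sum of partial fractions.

(3s + 10) = α(s + 6) + β. At s = -6: β = 3·(-6) + 10 = -8. Coeff of s: α = 3
Result: 3/(s + 6) - 8/(s + 6)²


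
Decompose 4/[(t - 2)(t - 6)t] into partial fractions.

Using cover-up method: A = -1/2, B = 1/6, C = 1/3
Result: (-1/2)/(t - 2) + (1/6)/(t - 6) + (1/3)/t


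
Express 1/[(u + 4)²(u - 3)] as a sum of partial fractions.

Cover-up at u=3: γ = 1/(3 + 4)² = 1/49. Cover-up at u=-4: β = 1/(-4 - 3) = -1/7. Comparing u² coeff: α = -γ = -1/49
Result: (-1/49)/(u + 4) - (1/7)/(u + 4)² + (1/49)/(u - 3)


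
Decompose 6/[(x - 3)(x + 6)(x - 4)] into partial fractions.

Using cover-up method: α = -2/3, β = 1/15, γ = 3/5
Result: (-2/3)/(x - 3) + (1/15)/(x + 6) + (3/5)/(x - 4)


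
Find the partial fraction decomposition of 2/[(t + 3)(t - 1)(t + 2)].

Using cover-up method: α = 1/2, β = 1/6, γ = -2/3
Result: (1/2)/(t + 3) + (1/6)/(t - 1) - (2/3)/(t + 2)


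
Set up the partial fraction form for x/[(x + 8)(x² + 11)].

Linear + irreducible quadratic: P/(x + 8) + (Qx + R)/(x² + 11)


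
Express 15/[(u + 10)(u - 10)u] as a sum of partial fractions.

Using cover-up method: α = 3/40, β = 3/40, γ = -3/20
Result: (3/40)/(u + 10) + (3/40)/(u - 10) - (3/20)/u


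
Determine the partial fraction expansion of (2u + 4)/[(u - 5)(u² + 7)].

At u=5: P = (2·5 + 4)/(5² + 7) = 7/16. Q = -P = -7/16, R = 2 - 5·P = -3/16
Result: (7/16)/(u - 5) - ((7/16)u + 3/16)/(u² + 7)


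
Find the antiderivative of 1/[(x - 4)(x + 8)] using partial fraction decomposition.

Decompose: 1/[(x - 4)(x + 8)] = (1/12)/(x - 4) - (1/12)/(x + 8). Integrate each term: (1/12) ln|(x - 4)| - (1/12) ln|(x + 8)| + C


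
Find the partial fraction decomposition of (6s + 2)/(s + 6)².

(6s + 2) = A(s + 6) + B. At s = -6: B = 6·(-6) + 2 = -34. Coeff of s: A = 6
Result: 6/(s + 6) - 34/(s + 6)²


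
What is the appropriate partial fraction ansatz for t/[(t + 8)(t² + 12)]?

Linear + irreducible quadratic: P/(t + 8) + (Qt + R)/(t² + 12)


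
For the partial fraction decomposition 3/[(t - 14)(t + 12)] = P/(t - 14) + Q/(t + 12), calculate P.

Cover-up at t = 14: P = 3/(14 + 12) = 3/26


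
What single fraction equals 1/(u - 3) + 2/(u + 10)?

Common denominator (u - 3)(u + 10). Numerator: 1(u + 10) + 2(u - 3) = (u + 10) + (2u - 6) = 3u + 4
Result: (3u + 4)/[(u - 3)(u + 10)]


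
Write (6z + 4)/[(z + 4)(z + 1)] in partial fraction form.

At z=-4: A = (6·(-4) + 4)/(-4 + 1) = 20/3. At z=-1: B = (6·(-1) + 4)/(-1 + 4) = -2/3
Result: (20/3)/(z + 4) - (2/3)/(z + 1)


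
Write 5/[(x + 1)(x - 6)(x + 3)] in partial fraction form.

Using cover-up method: A = -5/14, B = 5/63, C = 5/18
Result: (-5/14)/(x + 1) + (5/63)/(x - 6) + (5/18)/(x + 3)


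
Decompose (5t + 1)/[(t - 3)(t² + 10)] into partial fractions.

At t=3: α = (5·3 + 1)/(3² + 10) = 16/19. β = -α = -16/19, γ = 5 - 3·α = 47/19
Result: (16/19)/(t - 3) - ((16/19)t - 47/19)/(t² + 10)


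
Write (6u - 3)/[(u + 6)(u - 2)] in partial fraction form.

At u=-6: α = (6·(-6) - 3)/(-6 - 2) = 39/8. At u=2: β = (6·2 - 3)/(2 + 6) = 9/8
Result: (39/8)/(u + 6) + (9/8)/(u - 2)


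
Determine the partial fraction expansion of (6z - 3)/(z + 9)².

(6z - 3) = A(z + 9) + B. At z = -9: B = 6·(-9) - 3 = -57. Coeff of z: A = 6
Result: 6/(z + 9) - 57/(z + 9)²


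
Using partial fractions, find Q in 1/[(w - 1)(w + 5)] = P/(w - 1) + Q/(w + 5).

Cover-up at w = -5: Q = 1/(-5 - 1) = -1/6


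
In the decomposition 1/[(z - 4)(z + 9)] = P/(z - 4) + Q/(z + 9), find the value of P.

Cover-up at z = 4: P = 1/(4 + 9) = 1/13


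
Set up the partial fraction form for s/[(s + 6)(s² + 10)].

Linear + irreducible quadratic: α/(s + 6) + (βs + γ)/(s² + 10)


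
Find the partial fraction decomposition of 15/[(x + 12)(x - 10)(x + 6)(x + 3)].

Using Heaviside cover-up: (-5/396)/(x + 12) + (15/4576)/(x - 10) + (5/96)/(x + 6) - (5/117)/(x + 3)


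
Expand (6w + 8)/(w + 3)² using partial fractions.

(6w + 8) = A(w + 3) + B. At w = -3: B = 6·(-3) + 8 = -10. Coeff of w: A = 6
Result: 6/(w + 3) - 10/(w + 3)²


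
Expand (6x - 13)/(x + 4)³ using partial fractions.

(6x - 13) = α(x + 4)² + β(x + 4) + γ. At x = -4: γ = 6·(-4) - 13 = -37. Coefficients: α = 0, β = 6
Result: 6/(x + 4)² - 37/(x + 4)³


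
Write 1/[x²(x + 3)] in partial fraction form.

Cover-up at x=-3: R = 1/(-3 - 0)² = 1/9. Cover-up at x=0: Q = 1/(0 + 3) = 1/3. Comparing x² coeff: P = -R = -1/9
Result: (-1/9)/x + (1/3)/x² + (1/9)/(x + 3)


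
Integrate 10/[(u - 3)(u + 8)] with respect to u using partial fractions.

Decompose: 10/[(u - 3)(u + 8)] = (10/11)/(u - 3) - (10/11)/(u + 8). Integrate each term: (10/11) ln|(u - 3)| - (10/11) ln|(u + 8)| + C


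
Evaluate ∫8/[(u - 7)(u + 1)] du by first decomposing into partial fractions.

Decompose: 8/[(u - 7)(u + 1)] = 1/(u - 7) - 1/(u + 1). Integrate each term: ln|(u - 7)| - ln|(u + 1)| + C


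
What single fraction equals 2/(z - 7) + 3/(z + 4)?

Common denominator (z - 7)(z + 4). Numerator: 2(z + 4) + 3(z - 7) = (2z + 8) + (3z - 21) = 5z - 13
Result: (5z - 13)/[(z - 7)(z + 4)]


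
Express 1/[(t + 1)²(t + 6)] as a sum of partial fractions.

Cover-up at t=-6: γ = 1/(-6 + 1)² = 1/25. Cover-up at t=-1: β = 1/(-1 + 6) = 1/5. Comparing t² coeff: α = -γ = -1/25
Result: (-1/25)/(t + 1) + (1/5)/(t + 1)² + (1/25)/(t + 6)


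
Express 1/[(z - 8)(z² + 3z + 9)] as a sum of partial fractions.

Cover-up at z = 8: P = 1/(8² + 3·8 + 9) = 1/97. Then Q = -P = -1/97, R = -P·(3 + 8) = -11/97
Result: (1/97)/(z - 8) - ((1/97)z + 11/97)/(z² + 3z + 9)


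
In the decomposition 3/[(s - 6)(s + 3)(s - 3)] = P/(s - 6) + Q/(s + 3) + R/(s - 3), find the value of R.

Cover-up at s = 3: R = 3/[(3 - 6)(3 + 3)] = 3/[(-3)(6)] = -3/18 = -1/6


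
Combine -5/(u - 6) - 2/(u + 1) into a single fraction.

Common denominator (u - 6)(u + 1). Numerator: -5(u + 1) - 2(u - 6) = (-5u - 5) - (2u - 12) = -7u + 7
Result: (-7u + 7)/[(u - 6)(u + 1)]


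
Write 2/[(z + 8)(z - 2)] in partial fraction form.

2/(z + 8)(z - 2) = A/(z + 8) + B/(z - 2). A = 2/(-8 - 2) = -1/5, B = 2/(2 + 8) = 1/5
Result: (-1/5)/(z + 8) + (1/5)/(z - 2)


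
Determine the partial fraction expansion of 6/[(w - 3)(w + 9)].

6/(w - 3)(w + 9) = α/(w - 3) + β/(w + 9). α = 6/(3 + 9) = 1/2, β = 6/(-9 - 3) = -1/2
Result: (1/2)/(w - 3) - (1/2)/(w + 9)


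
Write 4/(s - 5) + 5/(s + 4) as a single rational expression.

Common denominator (s - 5)(s + 4). Numerator: 4(s + 4) + 5(s - 5) = (4s + 16) + (5s - 25) = 9s - 9
Result: (9s - 9)/[(s - 5)(s + 4)]


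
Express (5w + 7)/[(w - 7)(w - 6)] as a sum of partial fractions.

At w=7: A = (5·7 + 7)/(7 - 6) = 42. At w=6: B = (5·6 + 7)/(6 - 7) = -37
Result: 42/(w - 7) - 37/(w - 6)


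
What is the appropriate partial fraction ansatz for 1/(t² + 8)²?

Repeated quadratic factor: (αt + β)/(t² + 8) + (γt + δ)/(t² + 8)²


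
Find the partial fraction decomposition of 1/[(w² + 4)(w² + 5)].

Coefficient matching gives A = C = 0, B = 1/(5-4) = 1, D = -B = -1
Result: 1/(w² + 4) - 1/(w² + 5)


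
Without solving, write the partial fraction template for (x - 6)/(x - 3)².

Repeated linear factor: α/(x - 3) + β/(x - 3)²


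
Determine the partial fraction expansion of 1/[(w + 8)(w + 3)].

1/(w + 8)(w + 3) = P/(w + 8) + Q/(w + 3). P = 1/(-8 + 3) = -1/5, Q = 1/(-3 + 8) = 1/5
Result: (-1/5)/(w + 8) + (1/5)/(w + 3)


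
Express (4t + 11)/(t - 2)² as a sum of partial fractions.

(4t + 11) = P(t - 2) + Q. At t = 2: Q = 4·2 + 11 = 19. Coeff of t: P = 4
Result: 4/(t - 2) + 19/(t - 2)²


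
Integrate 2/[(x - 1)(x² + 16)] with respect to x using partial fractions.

Cover-up at x=1: A = 2/(1²+16) = 2/17. Coeff matching: B = -2/17, C = -2/17. Decomposition: (2/17)/(x - 1) - ((2/17)x + 2/17)/(x² + 16). Integrate: linear → ln, quadratic → (1/2)ln + arctan: (2/17) ln|(x - 1)| - (1/17) ln(x² + 16) - (1/34) arctan(x/4) + C


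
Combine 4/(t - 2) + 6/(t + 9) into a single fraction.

Common denominator (t - 2)(t + 9). Numerator: 4(t + 9) + 6(t - 2) = (4t + 36) + (6t - 12) = 10t + 24
Result: (10t + 24)/[(t - 2)(t + 9)]


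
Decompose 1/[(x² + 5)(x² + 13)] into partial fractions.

Coefficient matching gives P = R = 0, Q = 1/(13-5) = 1/8, S = -Q = -1/8
Result: (1/8)/(x² + 5) - (1/8)/(x² + 13)


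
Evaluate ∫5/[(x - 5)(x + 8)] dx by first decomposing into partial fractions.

Decompose: 5/[(x - 5)(x + 8)] = (5/13)/(x - 5) - (5/13)/(x + 8). Integrate each term: (5/13) ln|(x - 5)| - (5/13) ln|(x + 8)| + C


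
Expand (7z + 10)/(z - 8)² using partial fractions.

(7z + 10) = P(z - 8) + Q. At z = 8: Q = 7·8 + 10 = 66. Coeff of z: P = 7
Result: 7/(z - 8) + 66/(z - 8)²


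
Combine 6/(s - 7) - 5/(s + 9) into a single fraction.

Common denominator (s - 7)(s + 9). Numerator: 6(s + 9) - 5(s - 7) = (6s + 54) - (5s - 35) = s + 89
Result: (s + 89)/[(s - 7)(s + 9)]


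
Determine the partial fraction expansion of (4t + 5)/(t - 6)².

(4t + 5) = P(t - 6) + Q. At t = 6: Q = 4·6 + 5 = 29. Coeff of t: P = 4
Result: 4/(t - 6) + 29/(t - 6)²


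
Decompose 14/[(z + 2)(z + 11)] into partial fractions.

14/(z + 2)(z + 11) = α/(z + 2) + β/(z + 11). α = 14/(-2 + 11) = 14/9, β = 14/(-11 + 2) = -14/9
Result: (14/9)/(z + 2) - (14/9)/(z + 11)


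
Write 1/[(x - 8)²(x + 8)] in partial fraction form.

Cover-up at x=-8: R = 1/(-8 - 8)² = 1/256. Cover-up at x=8: Q = 1/(8 + 8) = 1/16. Comparing x² coeff: P = -R = -1/256
Result: (-1/256)/(x - 8) + (1/16)/(x - 8)² + (1/256)/(x + 8)


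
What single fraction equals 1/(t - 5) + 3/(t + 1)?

Common denominator (t - 5)(t + 1). Numerator: 1(t + 1) + 3(t - 5) = (t + 1) + (3t - 15) = 4t - 14
Result: (4t - 14)/[(t - 5)(t + 1)]


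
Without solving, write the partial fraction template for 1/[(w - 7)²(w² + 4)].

Repeated linear + quadratic: α/(w - 7) + β/(w - 7)² + (γw + δ)/(w² + 4)


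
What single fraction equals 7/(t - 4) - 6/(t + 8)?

Common denominator (t - 4)(t + 8). Numerator: 7(t + 8) - 6(t - 4) = (7t + 56) - (6t - 24) = t + 80
Result: (t + 80)/[(t - 4)(t + 8)]


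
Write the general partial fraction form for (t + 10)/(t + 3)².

Repeated linear factor: A/(t + 3) + B/(t + 3)²


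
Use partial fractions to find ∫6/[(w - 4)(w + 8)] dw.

Decompose: 6/[(w - 4)(w + 8)] = (1/2)/(w - 4) - (1/2)/(w + 8). Integrate each term: (1/2) ln|(w - 4)| - (1/2) ln|(w + 8)| + C


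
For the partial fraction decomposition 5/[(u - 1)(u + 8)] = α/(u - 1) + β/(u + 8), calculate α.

Cover-up at u = 1: α = 5/(1 + 8) = 5/9


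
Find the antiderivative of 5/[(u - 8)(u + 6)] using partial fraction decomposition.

Decompose: 5/[(u - 8)(u + 6)] = (5/14)/(u - 8) - (5/14)/(u + 6). Integrate each term: (5/14) ln|(u - 8)| - (5/14) ln|(u + 6)| + C


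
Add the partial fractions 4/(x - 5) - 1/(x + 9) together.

Common denominator (x - 5)(x + 9). Numerator: 4(x + 9) - 1(x - 5) = (4x + 36) - (x - 5) = 3x + 41
Result: (3x + 41)/[(x - 5)(x + 9)]


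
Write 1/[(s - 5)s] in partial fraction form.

1/(s - 5)s = α/(s - 5) + β/s. α = 1/(5 - 0) = 1/5, β = 1/(0 - 5) = -1/5
Result: (1/5)/(s - 5) - (1/5)/s


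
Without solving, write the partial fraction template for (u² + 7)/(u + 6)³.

Repeated linear factor (power 3): α/(u + 6) + β/(u + 6)² + γ/(u + 6)³


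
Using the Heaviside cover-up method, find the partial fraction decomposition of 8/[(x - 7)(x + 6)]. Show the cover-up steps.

Cover (x - 7): set x=7, get α = 8/(7 + 6) = 8/13. Cover (x + 6): set x=-6, get β = 8/(-6 - 7) = -8/13.
Result: (8/13)/(x - 7) - (8/13)/(x + 6)


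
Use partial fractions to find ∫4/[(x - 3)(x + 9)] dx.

Decompose: 4/[(x - 3)(x + 9)] = (1/3)/(x - 3) - (1/3)/(x + 9). Integrate each term: (1/3) ln|(x - 3)| - (1/3) ln|(x + 9)| + C


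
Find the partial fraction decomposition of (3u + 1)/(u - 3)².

(3u + 1) = α(u - 3) + β. At u = 3: β = 3·3 + 1 = 10. Coeff of u: α = 3
Result: 3/(u - 3) + 10/(u - 3)²


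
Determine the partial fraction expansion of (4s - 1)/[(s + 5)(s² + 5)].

At s=-5: P = (4·(-5) - 1)/((-5)² + 5) = -7/10. Q = -P = 7/10, R = 4 - (-5)·P = 1/2
Result: (-7/10)/(s + 5) + ((7/10)s + 1/2)/(s² + 5)


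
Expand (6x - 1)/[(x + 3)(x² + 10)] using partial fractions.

At x=-3: A = (6·(-3) - 1)/((-3)² + 10) = -1. B = -A = 1, C = 6 - (-3)·A = 3
Result: -1/(x + 3) + (x + 3)/(x² + 10)


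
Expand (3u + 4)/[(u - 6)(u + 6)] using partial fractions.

At u=6: P = (3·6 + 4)/(6 + 6) = 11/6. At u=-6: Q = (3·(-6) + 4)/(-6 - 6) = 7/6
Result: (11/6)/(u - 6) + (7/6)/(u + 6)


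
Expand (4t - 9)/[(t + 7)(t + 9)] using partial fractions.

At t=-7: α = (4·(-7) - 9)/(-7 + 9) = -37/2. At t=-9: β = (4·(-9) - 9)/(-9 + 7) = 45/2
Result: (-37/2)/(t + 7) + (45/2)/(t + 9)


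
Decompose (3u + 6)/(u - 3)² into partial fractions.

(3u + 6) = α(u - 3) + β. At u = 3: β = 3·3 + 6 = 15. Coeff of u: α = 3
Result: 3/(u - 3) + 15/(u - 3)²


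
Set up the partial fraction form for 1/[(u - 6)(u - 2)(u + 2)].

Three distinct linear factors: P/(u - 6) + Q/(u - 2) + R/(u + 2)


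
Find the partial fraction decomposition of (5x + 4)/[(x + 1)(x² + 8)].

At x=-1: P = (5·(-1) + 4)/((-1)² + 8) = -1/9. Q = -P = 1/9, R = 5 - (-1)·P = 44/9
Result: (-1/9)/(x + 1) + ((1/9)x + 44/9)/(x² + 8)


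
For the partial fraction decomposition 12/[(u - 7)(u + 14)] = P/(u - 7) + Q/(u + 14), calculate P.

Cover-up at u = 7: P = 12/(7 + 14) = 12/21 = 4/7


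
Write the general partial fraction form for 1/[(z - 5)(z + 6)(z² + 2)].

Two linear + quadratic: A/(z - 5) + B/(z + 6) + (Cz + D)/(z² + 2)


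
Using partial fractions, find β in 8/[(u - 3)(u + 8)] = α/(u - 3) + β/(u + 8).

Cover-up at u = -8: β = 8/(-8 - 3) = -8/11


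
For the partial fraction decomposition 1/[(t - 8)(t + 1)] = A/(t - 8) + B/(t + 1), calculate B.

Cover-up at t = -1: B = 1/(-1 - 8) = -1/9


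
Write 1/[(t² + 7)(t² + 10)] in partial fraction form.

Coefficient matching gives A = C = 0, B = 1/(10-7) = 1/3, D = -B = -1/3
Result: (1/3)/(t² + 7) - (1/3)/(t² + 10)


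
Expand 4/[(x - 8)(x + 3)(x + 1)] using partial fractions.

Using cover-up method: α = 4/99, β = 2/11, γ = -2/9
Result: (4/99)/(x - 8) + (2/11)/(x + 3) - (2/9)/(x + 1)


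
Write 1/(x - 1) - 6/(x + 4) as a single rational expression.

Common denominator (x - 1)(x + 4). Numerator: 1(x + 4) - 6(x - 1) = (x + 4) - (6x - 6) = -5x + 10
Result: (-5x + 10)/[(x - 1)(x + 4)]
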